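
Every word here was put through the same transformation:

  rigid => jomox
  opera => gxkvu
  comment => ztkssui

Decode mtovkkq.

The output letters match the input read backwards, each shifted +6: rigid reversed is digir. Read the word backwards and shift each letter +6.
Reversing it on mtovkkq: shift back: m−6=g, t−6=n, o−6=i, v−6=p, k−6=e, k−6=e, q−6=k → gnipeek; then reverse → keeping.

keeping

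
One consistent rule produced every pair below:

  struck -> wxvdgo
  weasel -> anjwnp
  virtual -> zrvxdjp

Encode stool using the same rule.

wxxxp

The shift depends on letter class: consonant s→w is +4, but vowel u→d is +9. The rule splits by letter class: vowels +9, consonants +4.
On stool: s(cons)+4=w, t(cons)+4=x, o(vowel)+9=x, o(vowel)+9=x, l(cons)+4=p.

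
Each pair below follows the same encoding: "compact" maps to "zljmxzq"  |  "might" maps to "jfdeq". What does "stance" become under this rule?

pqxkzb

Compare letters: c→z is +23, o→l is +23, m→j is +23 — a constant shift. This is a Caesar cipher with shift 23.
Applying it to stance: s+23=p, t+23=q, a+23=x, n+23=k, c+23=z, e+23=b.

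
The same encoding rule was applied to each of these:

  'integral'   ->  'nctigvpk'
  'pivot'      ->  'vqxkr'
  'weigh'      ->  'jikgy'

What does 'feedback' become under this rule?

mecdfggh

The output letters match the input read backwards, each shifted +2: integral reversed is largetni. The word is reversed, then every letter is shifted forward by 2.
On feedback: reverse → kcabdeef; then shift: k+2=m, c+2=e, a+2=c, b+2=d, d+2=f, e+2=g, e+2=g, f+2=h.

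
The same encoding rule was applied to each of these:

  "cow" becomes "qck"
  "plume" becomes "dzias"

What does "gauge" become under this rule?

uoius

It's a constant shift of +14 (ROT14).
On gauge: g+14=u, a+14=o, u+14=i, g+14=u, e+14=s.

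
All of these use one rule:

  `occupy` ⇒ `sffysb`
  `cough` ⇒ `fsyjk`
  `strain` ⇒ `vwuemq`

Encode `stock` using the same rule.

vwsfn

The shift depends on letter class: consonant c→f is +3, but vowel o→s is +4. Two shifts are in play — +4 for a/e/i/o/u, +3 for every other letter.
Applying it to stock: s(cons)+3=v, t(cons)+3=w, o(vowel)+4=s, c(cons)+3=f, k(cons)+3=n.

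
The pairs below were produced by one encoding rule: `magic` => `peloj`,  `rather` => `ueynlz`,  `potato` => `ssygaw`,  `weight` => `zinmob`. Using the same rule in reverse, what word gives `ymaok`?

In magic: m→p is +3, a→e is +4, g→l is +5, i→o is +6 — the shift increases by 1 each position. Letter i (0-indexed) is shifted by i+3, so successive shifts are 3, 4, 5, ….
Decoding ymaok: y−3=v, m−4=i, a−5=v, o−6=i, k−7=d.

vivid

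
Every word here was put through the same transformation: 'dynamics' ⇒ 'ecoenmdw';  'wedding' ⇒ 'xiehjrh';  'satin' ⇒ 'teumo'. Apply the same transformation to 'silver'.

Shifts by position in dynamics: pos 0: d→e (+1), pos 1: y→c (+4), pos 2: n→o (+1), pos 3: a→e (+4) — repeating every 2. A repeating key of period 2 is used — shifts +1, +4 over and over.
Applying it to silver: s+1=t, i+4=m, l+1=m, v+4=z, e+1=f, r+4=v.

tmmzfv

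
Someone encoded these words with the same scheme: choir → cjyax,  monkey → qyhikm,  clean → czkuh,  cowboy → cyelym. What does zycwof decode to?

c(2)→c(2) and h(7)→j(9) fit y≡17x+20 (mod 26); the inverse of 17 mod 26 is 23. Treating letters as 0–25, the rule is x ↦ 17x + 20 (mod 26).
Undoing it on zycwof: z(25)→23·(25−20)≡11=l; y(24)→23·(24−20)≡14=o; c(2)→23·(2−20)≡2=c; w(22)→23·(22−20)≡20=u; o(14)→23·(14−20)≡18=s; f(5)→23·(5−20)≡19=t (all mod 26).

locust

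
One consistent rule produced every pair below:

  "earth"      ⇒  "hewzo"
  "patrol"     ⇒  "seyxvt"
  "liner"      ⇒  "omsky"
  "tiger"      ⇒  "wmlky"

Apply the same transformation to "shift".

vlnla

In earth: e→h is +3, a→e is +4, r→w is +5, t→z is +6 — the shift increases by 1 each position. Each letter shifts forward by (position + 3), i.e. 3, 4, 5, … — the shift grows by one for each successive letter.
On shift: s+3=v, h+4=l, i+5=n, f+6=l, t+7=a.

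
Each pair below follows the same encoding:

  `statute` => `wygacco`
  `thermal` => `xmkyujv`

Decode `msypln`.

inside

In statute: s→w is +4, t→y is +5, a→g is +6, t→a is +7 — the shift increases by 1 each position. Letter i (0-indexed) is shifted by i+4, so successive shifts are 4, 5, 6, ….
Undoing it on msypln: m−4=i, s−5=n, y−6=s, p−7=i, l−8=d, n−9=e.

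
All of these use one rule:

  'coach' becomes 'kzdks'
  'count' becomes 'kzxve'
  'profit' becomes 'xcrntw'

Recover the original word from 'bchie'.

It's a Vigenère-style cipher with numeric key [8,11,3]: position i shifts by key[i mod 3].
Reversing it on bchie: b−8=t, c−11=r, h−3=e, i−8=a, e−11=t.

treat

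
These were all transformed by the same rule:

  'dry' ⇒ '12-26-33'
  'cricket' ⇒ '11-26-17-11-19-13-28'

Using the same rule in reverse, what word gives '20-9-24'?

lap

Each letter is replaced by its alphabet position (a=1..z=26) + 8.
Undoing it on 20-9-24: 20→(20−8)÷1=12=l, 9→(9−8)÷1=1=a, 24→(24−8)÷1=16=p.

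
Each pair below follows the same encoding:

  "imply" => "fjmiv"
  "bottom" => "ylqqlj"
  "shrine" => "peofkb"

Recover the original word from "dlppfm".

gossip

This is a Caesar cipher with shift 23.
Undoing it on dlppfm: d−23=g, l−23=o, p−23=s, p−23=s, f−23=i, m−23=p.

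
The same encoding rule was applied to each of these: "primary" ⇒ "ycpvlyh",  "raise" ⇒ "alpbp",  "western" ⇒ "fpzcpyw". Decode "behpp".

Shifts by position in primary: pos 0: p→y (+9), pos 1: r→c (+11), pos 2: i→p (+7), pos 3: m→v (+9), pos 4: a→l (+11), pos 5: r→y (+7) — repeating every 3. It's a Vigenère-style cipher with numeric key [9,11,7]: position i shifts by key[i mod 3].
Decoding behpp: b−9=s, e−11=t, h−7=a, p−9=g, p−11=e.

stage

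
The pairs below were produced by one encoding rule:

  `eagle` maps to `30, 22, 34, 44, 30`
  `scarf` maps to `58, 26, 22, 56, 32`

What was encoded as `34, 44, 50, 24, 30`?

globe

The formula is n = 2×(alphabet index, a=1) + 20.
Reversing it on 34, 44, 50, 24, 30: 34→(34−20)÷2=7=g, 44→(44−20)÷2=12=l, 50→(50−20)÷2=15=o, 24→(24−20)÷2=2=b, 30→(30−20)÷2=5=e.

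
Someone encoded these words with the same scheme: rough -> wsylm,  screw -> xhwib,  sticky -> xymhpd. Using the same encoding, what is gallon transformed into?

leqqss

The shift depends on letter class: consonant r→w is +5, but vowel o→s is +4. Vowels shift forward by 4 and consonants shift forward by 5.
For gallon: g(cons)+5=l, a(vowel)+4=e, l(cons)+5=q, l(cons)+5=q, o(vowel)+4=s, n(cons)+5=s.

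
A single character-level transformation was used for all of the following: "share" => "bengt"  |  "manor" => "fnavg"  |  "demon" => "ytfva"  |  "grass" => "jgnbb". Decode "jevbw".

ghost

s(18)→b(1) and h(7)→e(4) fit y≡21x+13 (mod 26); the inverse of 21 mod 26 is 5. Treating letters as 0–25, the rule is x ↦ 21x + 13 (mod 26).
Reversing it on jevbw: j(9)→5·(9−13)≡6=g; e(4)→5·(4−13)≡7=h; v(21)→5·(21−13)≡14=o; b(1)→5·(1−13)≡18=s; w(22)→5·(22−13)≡19=t (all mod 26).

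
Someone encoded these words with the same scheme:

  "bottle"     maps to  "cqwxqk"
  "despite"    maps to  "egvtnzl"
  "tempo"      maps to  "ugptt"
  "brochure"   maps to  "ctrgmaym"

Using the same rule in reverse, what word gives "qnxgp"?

pluck

In bottle: b→c is +1, o→q is +2, t→w is +3, t→x is +4 — the shift increases by 1 each position. The shift increases by 1 at each position, starting from +1: 1, 2, 3, ….
Undoing it on qnxgp: q−1=p, n−2=l, x−3=u, g−4=c, p−5=k.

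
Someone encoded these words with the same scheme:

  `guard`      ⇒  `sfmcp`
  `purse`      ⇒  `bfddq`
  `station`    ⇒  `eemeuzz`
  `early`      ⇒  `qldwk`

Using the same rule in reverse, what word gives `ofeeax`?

custom

Shifts by position in guard: pos 0: g→s (+12), pos 1: u→f (+11), pos 2: a→m (+12), pos 3: r→c (+11) — repeating every 2. It's a Vigenère-style cipher with numeric key [12,11]: position i shifts by key[i mod 2].
Decoding ofeeax: o−12=c, f−11=u, e−12=s, e−11=t, a−12=o, x−11=m.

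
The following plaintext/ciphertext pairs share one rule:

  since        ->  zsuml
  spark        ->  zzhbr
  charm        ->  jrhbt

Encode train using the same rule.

abhsu

Shifts by position in since: pos 0: s→z (+7), pos 1: i→s (+10), pos 2: n→u (+7), pos 3: c→m (+10) — repeating every 2. It's a Vigenère-style cipher with numeric key [7,10]: position i shifts by key[i mod 2].
For train: t+7=a, r+10=b, a+7=h, i+10=s, n+7=u.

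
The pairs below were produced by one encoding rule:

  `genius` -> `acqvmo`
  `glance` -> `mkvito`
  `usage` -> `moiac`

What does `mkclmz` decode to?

Two steps: reverse the string, then apply a Caesar shift of +8.
Reversing it on mkclmz: shift back: m−8=e, k−8=c, c−8=u, l−8=d, m−8=e, z−8=r → ecuder; then reverse → reduce.

reduce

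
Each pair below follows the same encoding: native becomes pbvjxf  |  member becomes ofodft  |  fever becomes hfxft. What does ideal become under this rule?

The shift depends on letter class: consonant n→p is +2, but vowel a→b is +1. Vowels shift forward by 1 and consonants shift forward by 2.
On ideal: i(vowel)+1=j, d(cons)+2=f, e(vowel)+1=f, a(vowel)+1=b, l(cons)+2=n.

jffbn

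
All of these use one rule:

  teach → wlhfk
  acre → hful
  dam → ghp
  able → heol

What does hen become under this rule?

klq

The rule splits by letter class: vowels +7, consonants +3.
On hen: h(cons)+3=k, e(vowel)+7=l, n(cons)+3=q.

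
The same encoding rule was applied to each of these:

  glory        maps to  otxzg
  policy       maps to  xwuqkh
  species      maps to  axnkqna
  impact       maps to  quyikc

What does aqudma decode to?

silver

The shifts repeat in a cycle of length 3: positions 0,1,… shift by +8, +8, +9, then the pattern repeats.
Decoding aqudma: a−8=s, q−8=i, u−9=l, d−8=v, m−8=e, a−9=r.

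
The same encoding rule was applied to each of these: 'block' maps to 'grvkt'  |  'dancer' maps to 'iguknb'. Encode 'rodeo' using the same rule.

The shift increases by 1 at each position, starting from +5: 5, 6, 7, ….
Applying it to rodeo: r+5=w, o+6=u, d+7=k, e+8=m, o+9=x.

wukmx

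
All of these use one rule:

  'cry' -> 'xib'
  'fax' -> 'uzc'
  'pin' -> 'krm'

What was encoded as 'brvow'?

This is the alphabet-reversal cipher (Atbash): a becomes z, b becomes y, etc.
Undoing it on brvow: b↔y, r↔i, v↔e, o↔l, w↔d.

yield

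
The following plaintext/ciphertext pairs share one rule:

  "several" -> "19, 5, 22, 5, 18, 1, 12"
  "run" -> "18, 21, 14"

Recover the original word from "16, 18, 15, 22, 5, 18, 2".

s is letter #19 and maps to 19: an offset of 0. Letters become their 1-indexed alphabet positions: a=1 … z=26.
Undoing it on 16, 18, 15, 22, 5, 18, 2: 16=p, 18=r, 15=o, 22=v, 5=e, 18=r, 2=b.

proverb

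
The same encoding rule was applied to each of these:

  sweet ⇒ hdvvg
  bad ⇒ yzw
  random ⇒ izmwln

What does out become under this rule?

lfg

Letters are reflected about the middle of the alphabet (position → 25−position): Atbash.
Applying it to out: o↔l, u↔f, t↔g.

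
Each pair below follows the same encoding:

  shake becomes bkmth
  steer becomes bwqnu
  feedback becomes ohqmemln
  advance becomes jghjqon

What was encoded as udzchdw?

Shifts by position in shake: pos 0: s→b (+9), pos 1: h→k (+3), pos 2: a→m (+12), pos 3: k→t (+9), pos 4: e→h (+3) — repeating every 3. A repeating key of period 3 is used — shifts +9, +3, +12 over and over.
Undoing it on udzchdw: u−9=l, d−3=a, z−12=n, c−9=t, h−3=e, d−12=r, w−9=n.

lantern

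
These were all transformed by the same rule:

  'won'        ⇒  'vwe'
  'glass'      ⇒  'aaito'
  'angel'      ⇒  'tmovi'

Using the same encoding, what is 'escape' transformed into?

mxikam

The output letters match the input read backwards, each shifted +8: won reversed is now. Read the word backwards and shift each letter +8.
On escape: reverse → epacse; then shift: e+8=m, p+8=x, a+8=i, c+8=k, s+8=a, e+8=m.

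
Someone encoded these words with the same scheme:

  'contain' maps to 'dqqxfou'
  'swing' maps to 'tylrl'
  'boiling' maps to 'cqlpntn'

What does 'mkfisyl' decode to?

The shift increases by 1 at each position, starting from +1: 1, 2, 3, ….
Decoding mkfisyl: m−1=l, k−2=i, f−3=c, i−4=e, s−5=n, y−6=s, l−7=e.

license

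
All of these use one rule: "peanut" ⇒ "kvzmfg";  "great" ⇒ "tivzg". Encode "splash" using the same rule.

hkozhs

Letters are reflected about the middle of the alphabet (position → 25−position): Atbash.
For splash: s↔h, p↔k, l↔o, a↔z, s↔h, h↔s.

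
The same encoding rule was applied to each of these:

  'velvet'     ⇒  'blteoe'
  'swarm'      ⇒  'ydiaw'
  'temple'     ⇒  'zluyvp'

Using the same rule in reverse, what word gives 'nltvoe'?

The shift increases by 1 at each position, starting from +6: 6, 7, 8, ….
Undoing it on nltvoe: n−6=h, l−7=e, t−8=l, v−9=m, o−10=e, e−11=t.

helmet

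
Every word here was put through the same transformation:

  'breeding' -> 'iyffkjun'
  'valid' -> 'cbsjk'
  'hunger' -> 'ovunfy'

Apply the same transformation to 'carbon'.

The shift depends on letter class: consonant b→i is +7, but vowel e→f is +1. Vowels shift forward by 1 and consonants shift forward by 7.
Applying it to carbon: c(cons)+7=j, a(vowel)+1=b, r(cons)+7=y, b(cons)+7=i, o(vowel)+1=p, n(cons)+7=u.

jbyipu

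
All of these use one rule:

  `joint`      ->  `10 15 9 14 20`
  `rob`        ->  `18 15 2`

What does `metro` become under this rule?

Each letter is replaced by its alphabet position (a=1, b=2, …, z=26).
Applying it to metro: m=13→13, e=5→5, t=20→20, r=18→18, o=15→15.

13 5 20 18 15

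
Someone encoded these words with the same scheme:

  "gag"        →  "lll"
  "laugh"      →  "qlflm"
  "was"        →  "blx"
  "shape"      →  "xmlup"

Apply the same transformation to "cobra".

hzgwl

The shift depends on letter class: consonant g→l is +5, but vowel a→l is +11. Vowels shift forward by 11 and consonants shift forward by 5.
Applying it to cobra: c(cons)+5=h, o(vowel)+11=z, b(cons)+5=g, r(cons)+5=w, a(vowel)+11=l.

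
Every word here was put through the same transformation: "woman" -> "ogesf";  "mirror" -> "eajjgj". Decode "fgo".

now

Compare letters: w→o is +18, o→g is +18, m→e is +18 — a constant shift. Every letter moves 18 places later in the alphabet, wrapping around z→a.
Undoing it on fgo: f−18=n, g−18=o, o−18=w.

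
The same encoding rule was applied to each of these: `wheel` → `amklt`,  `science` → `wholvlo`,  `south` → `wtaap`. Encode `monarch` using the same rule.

qtthzlr

In wheel: w→a is +4, h→m is +5, e→k is +6, e→l is +7 — the shift increases by 1 each position. The shift increases by 1 at each position, starting from +4: 4, 5, 6, ….
Applying it to monarch: m+4=q, o+5=t, n+6=t, a+7=h, r+8=z, c+9=l, h+10=r.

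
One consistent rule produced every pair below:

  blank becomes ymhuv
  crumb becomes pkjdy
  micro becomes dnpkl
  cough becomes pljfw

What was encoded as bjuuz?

Treating letters as 0–25, the rule is x ↦ 17x + 7 (mod 26).
Reversing it on bjuuz: b(1)→23·(1−7)≡18=s; j(9)→23·(9−7)≡20=u; u(20)→23·(20−7)≡13=n; u(20)→23·(20−7)≡13=n; z(25)→23·(25−7)≡24=y (all mod 26).

sunny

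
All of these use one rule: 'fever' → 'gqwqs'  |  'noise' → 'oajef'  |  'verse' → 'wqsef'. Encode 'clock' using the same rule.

Shifts by position in fever: pos 0: f→g (+1), pos 1: e→q (+12), pos 2: v→w (+1), pos 3: e→q (+12) — repeating every 2. It's a Vigenère-style cipher with numeric key [1,12]: position i shifts by key[i mod 2].
For clock: c+1=d, l+12=x, o+1=p, c+12=o, k+1=l.

dxpol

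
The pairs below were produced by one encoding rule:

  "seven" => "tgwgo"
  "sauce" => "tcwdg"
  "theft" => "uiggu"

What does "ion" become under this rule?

kqo

Vowels shift forward by 2 and consonants shift forward by 1.
Applying it to ion: i(vowel)+2=k, o(vowel)+2=q, n(cons)+1=o.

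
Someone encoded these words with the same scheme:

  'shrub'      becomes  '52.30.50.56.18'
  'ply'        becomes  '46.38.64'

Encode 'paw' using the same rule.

46.16.60

s(#19)→52 and h(#8)→30: differences scale by 2, so n = 2·pos + 14. With a=1..z=26, the number is 2·pos + 14.
Applying it to paw: p=16→46, a=1→16, w=23→60.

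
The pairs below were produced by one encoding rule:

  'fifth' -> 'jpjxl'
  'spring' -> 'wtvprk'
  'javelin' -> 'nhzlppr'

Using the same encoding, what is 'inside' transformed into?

The shift depends on letter class: consonant f→j is +4, but vowel i→p is +7. Vowels shift forward by 7 and consonants shift forward by 4.
Applying it to inside: i(vowel)+7=p, n(cons)+4=r, s(cons)+4=w, i(vowel)+7=p, d(cons)+4=h, e(vowel)+7=l.

prwphl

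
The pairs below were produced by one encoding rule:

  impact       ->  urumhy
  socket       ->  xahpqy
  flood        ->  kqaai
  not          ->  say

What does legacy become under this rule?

qqlmhd

The shift depends on letter class: consonant m→r is +5, but vowel i→u is +12. Vowels shift forward by 12 and consonants shift forward by 5.
Applying it to legacy: l(cons)+5=q, e(vowel)+12=q, g(cons)+5=l, a(vowel)+12=m, c(cons)+5=h, y(cons)+5=d.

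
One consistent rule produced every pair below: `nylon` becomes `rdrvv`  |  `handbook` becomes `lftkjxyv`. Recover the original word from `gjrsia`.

cellar

In nylon: n→r is +4, y→d is +5, l→r is +6, o→v is +7 — the shift increases by 1 each position. Letter i (0-indexed) is shifted by i+4, so successive shifts are 4, 5, 6, ….
Reversing it on gjrsia: g−4=c, j−5=e, r−6=l, s−7=l, i−8=a, a−9=r.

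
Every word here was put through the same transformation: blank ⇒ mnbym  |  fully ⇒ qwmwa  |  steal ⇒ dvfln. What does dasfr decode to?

syrup

Shifts by position in blank: pos 0: b→m (+11), pos 1: l→n (+2), pos 2: a→b (+1), pos 3: n→y (+11), pos 4: k→m (+2) — repeating every 3. A repeating key of period 3 is used — shifts +11, +2, +1 over and over.
Decoding dasfr: d−11=s, a−2=y, s−1=r, f−11=u, r−2=p.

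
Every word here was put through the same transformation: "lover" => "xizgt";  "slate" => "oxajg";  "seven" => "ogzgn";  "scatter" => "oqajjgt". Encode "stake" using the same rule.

ojacg

l(11)→x(23) and o(14)→i(8) fit y≡21x+0 (mod 26); the inverse of 21 mod 26 is 5. Treating letters as 0–25, the rule is x ↦ 21x + 0 (mod 26).
On stake: s(18)→21·18+0≡14=o; t(19)→21·19+0≡9=j; a(0)→21·0+0≡0=a; k(10)→21·10+0≡2=c; e(4)→21·4+0≡6=g (all mod 26).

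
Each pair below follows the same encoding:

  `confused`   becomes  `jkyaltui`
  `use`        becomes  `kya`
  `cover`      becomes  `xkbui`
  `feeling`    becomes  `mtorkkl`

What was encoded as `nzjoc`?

width

The output letters match the input read backwards, each shifted +6: confused reversed is desufnoc. The word is reversed, then every letter is shifted forward by 6.
Reversing it on nzjoc: shift back: n−6=h, z−6=t, j−6=d, o−6=i, c−6=w → htdiw; then reverse → width.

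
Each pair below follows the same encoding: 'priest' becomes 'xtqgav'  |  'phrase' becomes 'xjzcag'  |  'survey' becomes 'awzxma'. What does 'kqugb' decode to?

Shifts by position in priest: pos 0: p→x (+8), pos 1: r→t (+2), pos 2: i→q (+8), pos 3: e→g (+2) — repeating every 2. A repeating key of period 2 is used — shifts +8, +2 over and over.
Reversing it on kqugb: k−8=c, q−2=o, u−8=m, g−2=e, b−8=t.

comet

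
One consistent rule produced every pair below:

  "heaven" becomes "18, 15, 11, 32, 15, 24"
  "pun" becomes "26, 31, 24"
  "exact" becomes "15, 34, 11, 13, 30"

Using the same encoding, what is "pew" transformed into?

h is letter #8 and maps to 18: an offset of 10. Each letter is replaced by its alphabet position (a=1..z=26) + 10.
For pew: p=16→26, e=5→15, w=23→33.

26, 15, 33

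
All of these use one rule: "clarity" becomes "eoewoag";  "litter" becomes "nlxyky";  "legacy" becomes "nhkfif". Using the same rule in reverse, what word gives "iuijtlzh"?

In clarity: c→e is +2, l→o is +3, a→e is +4, r→w is +5 — the shift increases by 1 each position. Letter i (0-indexed) is shifted by i+2, so successive shifts are 2, 3, 4, ….
Decoding iuijtlzh: i−2=g, u−3=r, i−4=e, j−5=e, t−6=n, l−7=e, z−8=r, h−9=y.

greenery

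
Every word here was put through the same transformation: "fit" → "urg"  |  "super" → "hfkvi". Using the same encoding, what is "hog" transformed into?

Each letter is replaced by its mirror in the alphabet: a↔z, b↔y, c↔x, and so on (the Atbash cipher).
Applying it to hog: h↔s, o↔l, g↔t.

slt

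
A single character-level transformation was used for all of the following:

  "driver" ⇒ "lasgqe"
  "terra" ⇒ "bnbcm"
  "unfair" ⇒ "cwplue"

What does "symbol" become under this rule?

In driver: d→l is +8, r→a is +9, i→s is +10, v→g is +11 — the shift increases by 1 each position. Letter i (0-indexed) is shifted by i+8, so successive shifts are 8, 9, 10, ….
On symbol: s+8=a, y+9=h, m+10=w, b+11=m, o+12=a, l+13=y.

ahwmay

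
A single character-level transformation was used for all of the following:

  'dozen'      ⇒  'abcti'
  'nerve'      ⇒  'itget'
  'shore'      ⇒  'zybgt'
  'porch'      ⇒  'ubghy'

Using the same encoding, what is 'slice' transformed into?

zwrht

d(3)→a(0) and o(14)→b(1) fit y≡19x+21 (mod 26); the inverse of 19 mod 26 is 11. Treating letters as 0–25, the rule is x ↦ 19x + 21 (mod 26).
Applying it to slice: s(18)→19·18+21≡25=z; l(11)→19·11+21≡22=w; i(8)→19·8+21≡17=r; c(2)→19·2+21≡7=h; e(4)→19·4+21≡19=t (all mod 26).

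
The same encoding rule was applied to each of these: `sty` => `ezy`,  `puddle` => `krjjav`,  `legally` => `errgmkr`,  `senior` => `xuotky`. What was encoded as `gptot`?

Read the word backwards and shift each letter +6.
Decoding gptot: shift back: g−6=a, p−6=j, t−6=n, o−6=i, t−6=n → ajnin; then reverse → ninja.

ninja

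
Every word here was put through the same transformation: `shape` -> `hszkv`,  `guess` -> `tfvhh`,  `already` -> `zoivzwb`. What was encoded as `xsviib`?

cherry

Each pair mirrors across the alphabet (s↔h, h↔s, a↔z): positions sum to 25. This is the alphabet-reversal cipher (Atbash): a becomes z, b becomes y, etc.
Decoding xsviib: x↔c, s↔h, v↔e, i↔r, i↔r, b↔y.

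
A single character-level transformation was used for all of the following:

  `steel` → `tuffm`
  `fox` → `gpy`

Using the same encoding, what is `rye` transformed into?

szf

Compare letters: s→t is +1, t→u is +1, e→f is +1 — a constant shift. It's a constant shift of +1 (ROT1).
For rye: r+1=s, y+1=z, e+1=f.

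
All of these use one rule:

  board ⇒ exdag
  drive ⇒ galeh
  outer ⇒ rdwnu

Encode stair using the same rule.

vcdru

Shifts by position in board: pos 0: b→e (+3), pos 1: o→x (+9), pos 2: a→d (+3), pos 3: r→a (+9) — repeating every 2. The shifts repeat in a cycle of length 2: positions 0,1,… shift by +3, +9, then the pattern repeats.
On stair: s+3=v, t+9=c, a+3=d, i+9=r, r+3=u.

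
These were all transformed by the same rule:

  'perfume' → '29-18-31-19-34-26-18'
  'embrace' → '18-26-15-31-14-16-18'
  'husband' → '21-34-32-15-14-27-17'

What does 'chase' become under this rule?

16-21-14-32-18

p is letter #16 and maps to 29: an offset of 13. The number is (letter's place in the alphabet, a=1) + 13.
For chase: c=3→16, h=8→21, a=1→14, s=19→32, e=5→18.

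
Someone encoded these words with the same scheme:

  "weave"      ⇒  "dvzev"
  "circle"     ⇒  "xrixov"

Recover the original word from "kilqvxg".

project

Each pair mirrors across the alphabet (w↔d, e↔v, a↔z): positions sum to 25. Letters are reflected about the middle of the alphabet (position → 25−position): Atbash.
Undoing it on kilqvxg: k↔p, i↔r, l↔o, q↔j, v↔e, x↔c, g↔t.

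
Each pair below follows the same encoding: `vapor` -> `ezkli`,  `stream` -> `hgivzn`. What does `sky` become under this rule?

This is the alphabet-reversal cipher (Atbash): a becomes z, b becomes y, etc.
For sky: s↔h, k↔p, y↔b.

hpb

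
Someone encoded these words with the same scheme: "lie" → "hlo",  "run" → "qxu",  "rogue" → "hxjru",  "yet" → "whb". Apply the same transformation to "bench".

The output letters match the input read backwards, each shifted +3: lie reversed is eil. Read the word backwards and shift each letter +3.
For bench: reverse → hcneb; then shift: h+3=k, c+3=f, n+3=q, e+3=h, b+3=e.

kfqhe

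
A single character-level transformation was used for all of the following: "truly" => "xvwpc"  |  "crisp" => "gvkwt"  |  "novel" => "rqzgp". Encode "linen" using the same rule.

Vowels shift forward by 2 and consonants shift forward by 4.
Applying it to linen: l(cons)+4=p, i(vowel)+2=k, n(cons)+4=r, e(vowel)+2=g, n(cons)+4=r.

pkrgr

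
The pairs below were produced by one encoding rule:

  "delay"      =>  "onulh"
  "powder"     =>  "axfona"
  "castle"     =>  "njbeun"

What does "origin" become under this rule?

Shifts by position in delay: pos 0: d→o (+11), pos 1: e→n (+9), pos 2: l→u (+9), pos 3: a→l (+11), pos 4: y→h (+9) — repeating every 3. The shifts repeat in a cycle of length 3: positions 0,1,… shift by +11, +9, +9, then the pattern repeats.
For origin: o+11=z, r+9=a, i+9=r, g+11=r, i+9=r, n+9=w.

zarrrw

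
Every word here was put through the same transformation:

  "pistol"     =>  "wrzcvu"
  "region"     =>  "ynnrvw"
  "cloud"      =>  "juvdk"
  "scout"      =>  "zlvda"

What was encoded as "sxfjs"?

Shifts by position in pistol: pos 0: p→w (+7), pos 1: i→r (+9), pos 2: s→z (+7), pos 3: t→c (+9) — repeating every 2. It's a Vigenère-style cipher with numeric key [7,9]: position i shifts by key[i mod 2].
Undoing it on sxfjs: s−7=l, x−9=o, f−7=y, j−9=a, s−7=l.

loyal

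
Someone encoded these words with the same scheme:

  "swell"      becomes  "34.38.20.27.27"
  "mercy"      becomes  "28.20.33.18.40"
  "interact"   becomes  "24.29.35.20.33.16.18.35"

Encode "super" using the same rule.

s is letter #19 and maps to 34: an offset of 15. The number is (letter's place in the alphabet, a=1) + 15.
Applying it to super: s=19→34, u=21→36, p=16→31, e=5→20, r=18→33.

34.36.31.20.33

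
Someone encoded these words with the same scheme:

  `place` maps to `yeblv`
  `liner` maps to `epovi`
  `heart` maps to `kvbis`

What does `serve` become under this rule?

This is an affine cipher: with a=0,…,z=25, each position x becomes (5x+1) mod 26.
On serve: s(18)→5·18+1≡13=n; e(4)→5·4+1≡21=v; r(17)→5·17+1≡8=i; v(21)→5·21+1≡2=c; e(4)→5·4+1≡21=v (all mod 26).

nvicv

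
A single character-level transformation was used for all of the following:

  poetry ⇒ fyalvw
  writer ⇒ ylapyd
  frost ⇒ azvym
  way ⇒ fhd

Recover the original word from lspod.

while

The output letters match the input read backwards, each shifted +7: poetry reversed is yrteop. Two steps: reverse the string, then apply a Caesar shift of +7.
Undoing it on lspod: shift back: l−7=e, s−7=l, p−7=i, o−7=h, d−7=w → elihw; then reverse → while.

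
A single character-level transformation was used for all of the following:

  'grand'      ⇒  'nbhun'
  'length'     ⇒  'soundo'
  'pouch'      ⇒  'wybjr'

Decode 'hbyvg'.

Shifts by position in grand: pos 0: g→n (+7), pos 1: r→b (+10), pos 2: a→h (+7), pos 3: n→u (+7), pos 4: d→n (+10) — repeating every 3. A repeating key of period 3 is used — shifts +7, +10, +7 over and over.
Decoding hbyvg: h−7=a, b−10=r, y−7=r, v−7=o, g−10=w.

arrow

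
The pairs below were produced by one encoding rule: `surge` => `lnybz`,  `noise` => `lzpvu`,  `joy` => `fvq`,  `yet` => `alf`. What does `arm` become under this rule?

The output letters match the input read backwards, each shifted +7: surge reversed is egrus. The word is reversed, then every letter is shifted forward by 7.
For arm: reverse → mra; then shift: m+7=t, r+7=y, a+7=h.

tyh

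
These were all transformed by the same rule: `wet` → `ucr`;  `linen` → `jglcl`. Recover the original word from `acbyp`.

cedar

Every letter moves 24 places later in the alphabet, wrapping around z→a.
Reversing it on acbyp: a−24=c, c−24=e, b−24=d, y−24=a, p−24=r.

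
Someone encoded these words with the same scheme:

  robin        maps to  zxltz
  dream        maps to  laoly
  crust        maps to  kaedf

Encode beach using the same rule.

Each letter shifts forward by (position + 8), i.e. 8, 9, 10, … — the shift grows by one for each successive letter.
On beach: b+8=j, e+9=n, a+10=k, c+11=n, h+12=t.

jnknt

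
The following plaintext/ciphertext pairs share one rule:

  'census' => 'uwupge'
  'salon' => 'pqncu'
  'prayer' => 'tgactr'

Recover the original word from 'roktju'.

Read the word backwards and shift each letter +2.
Undoing it on roktju: shift back: r−2=p, o−2=m, k−2=i, t−2=r, j−2=h, u−2=s → pmirhs; then reverse → shrimp.

shrimp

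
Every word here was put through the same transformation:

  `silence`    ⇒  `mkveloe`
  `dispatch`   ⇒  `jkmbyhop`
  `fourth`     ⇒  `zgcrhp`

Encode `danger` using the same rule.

Each letter's alphabet position (a=0..z=25) is mapped through 21·x+24 mod 26 — an affine cipher.
For danger: d(3)→21·3+24≡9=j; a(0)→21·0+24≡24=y; n(13)→21·13+24≡11=l; g(6)→21·6+24≡20=u; e(4)→21·4+24≡4=e; r(17)→21·17+24≡17=r (all mod 26).

jyluer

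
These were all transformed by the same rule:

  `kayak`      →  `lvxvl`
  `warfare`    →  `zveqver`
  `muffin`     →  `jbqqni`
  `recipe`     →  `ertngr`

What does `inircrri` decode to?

k(10)→l(11) and a(0)→v(21) fit y≡25x+21 (mod 26); the inverse of 25 mod 26 is 25. Each letter's alphabet position (a=0..z=25) is mapped through 25·x+21 mod 26 — an affine cipher.
Undoing it on inircrri: i(8)→25·(8−21)≡13=n; n(13)→25·(13−21)≡8=i; i(8)→25·(8−21)≡13=n; r(17)→25·(17−21)≡4=e; c(2)→25·(2−21)≡19=t; r(17)→25·(17−21)≡4=e; r(17)→25·(17−21)≡4=e; i(8)→25·(8−21)≡13=n (all mod 26).

nineteen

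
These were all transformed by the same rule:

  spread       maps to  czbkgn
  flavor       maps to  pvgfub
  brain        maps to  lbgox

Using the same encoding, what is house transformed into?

ruack

The shift depends on letter class: consonant s→c is +10, but vowel e→k is +6. The rule splits by letter class: vowels +6, consonants +10.
Applying it to house: h(cons)+10=r, o(vowel)+6=u, u(vowel)+6=a, s(cons)+10=c, e(vowel)+6=k.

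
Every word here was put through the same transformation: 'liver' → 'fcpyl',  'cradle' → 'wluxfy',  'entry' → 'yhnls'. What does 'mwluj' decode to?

Compare letters: l→f is +20, i→c is +20, v→p is +20 — a constant shift. It's a constant shift of +20 (ROT20).
Undoing it on mwluj: m−20=s, w−20=c, l−20=r, u−20=a, j−20=p.

scrap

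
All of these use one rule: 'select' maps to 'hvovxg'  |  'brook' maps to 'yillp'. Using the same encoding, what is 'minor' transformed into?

Each pair mirrors across the alphabet (s↔h, e↔v, l↔o): positions sum to 25. This is the alphabet-reversal cipher (Atbash): a becomes z, b becomes y, etc.
On minor: m↔n, i↔r, n↔m, o↔l, r↔i.

nrmli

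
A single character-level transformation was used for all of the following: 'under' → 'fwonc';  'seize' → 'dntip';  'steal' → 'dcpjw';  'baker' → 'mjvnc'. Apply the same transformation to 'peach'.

Shifts by position in under: pos 0: u→f (+11), pos 1: n→w (+9), pos 2: d→o (+11), pos 3: e→n (+9) — repeating every 2. It's a Vigenère-style cipher with numeric key [11,9]: position i shifts by key[i mod 2].
On peach: p+11=a, e+9=n, a+11=l, c+9=l, h+11=s.

anlls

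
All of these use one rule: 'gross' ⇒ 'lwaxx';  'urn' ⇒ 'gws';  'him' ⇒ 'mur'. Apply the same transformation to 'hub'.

The shift depends on letter class: consonant g→l is +5, but vowel o→a is +12. Vowels shift forward by 12 and consonants shift forward by 5.
Applying it to hub: h(cons)+5=m, u(vowel)+12=g, b(cons)+5=g.

mgg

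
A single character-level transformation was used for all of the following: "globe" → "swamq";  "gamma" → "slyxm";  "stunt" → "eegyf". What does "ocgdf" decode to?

A repeating key of period 2 is used — shifts +12, +11 over and over.
Decoding ocgdf: o−12=c, c−11=r, g−12=u, d−11=s, f−12=t.

crust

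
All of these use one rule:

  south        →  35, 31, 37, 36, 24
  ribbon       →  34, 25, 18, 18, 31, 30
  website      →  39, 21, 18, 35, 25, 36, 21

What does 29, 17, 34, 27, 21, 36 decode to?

The number is (letter's place in the alphabet, a=1) + 16.
Reversing it on 29, 17, 34, 27, 21, 36: 29→(29−16)÷1=13=m, 17→(17−16)÷1=1=a, 34→(34−16)÷1=18=r, 27→(27−16)÷1=11=k, 21→(21−16)÷1=5=e, 36→(36−16)÷1=20=t.

market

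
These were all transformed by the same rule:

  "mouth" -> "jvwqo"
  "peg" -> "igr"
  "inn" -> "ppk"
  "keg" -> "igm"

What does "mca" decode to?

yak

The output letters match the input read backwards, each shifted +2: mouth reversed is htuom. Read the word backwards and shift each letter +2.
Decoding mca: shift back: m−2=k, c−2=a, a−2=y → kay; then reverse → yak.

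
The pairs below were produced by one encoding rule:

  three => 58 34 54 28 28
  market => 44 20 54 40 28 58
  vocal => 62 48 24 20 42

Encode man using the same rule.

44 20 46

t(#20)→58 and h(#8)→34: differences scale by 2, so n = 2·pos + 18. With a=1..z=26, the number is 2·pos + 18.
On man: m=13→44, a=1→20, n=14→46.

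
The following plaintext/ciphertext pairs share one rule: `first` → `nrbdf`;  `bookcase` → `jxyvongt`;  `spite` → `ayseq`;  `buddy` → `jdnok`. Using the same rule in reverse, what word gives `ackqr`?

staff

In first: f→n is +8, i→r is +9, r→b is +10, s→d is +11 — the shift increases by 1 each position. Each letter shifts forward by (position + 8), i.e. 8, 9, 10, … — the shift grows by one for each successive letter.
Undoing it on ackqr: a−8=s, c−9=t, k−10=a, q−11=f, r−12=f.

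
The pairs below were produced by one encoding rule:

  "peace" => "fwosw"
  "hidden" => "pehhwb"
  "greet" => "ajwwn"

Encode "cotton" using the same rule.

sqnnqb

p(15)→f(5) and e(4)→w(22) fit y≡15x+14 (mod 26); the inverse of 15 mod 26 is 7. Treating letters as 0–25, the rule is x ↦ 15x + 14 (mod 26).
Applying it to cotton: c(2)→15·2+14≡18=s; o(14)→15·14+14≡16=q; t(19)→15·19+14≡13=n; t(19)→15·19+14≡13=n; o(14)→15·14+14≡16=q; n(13)→15·13+14≡1=b (all mod 26).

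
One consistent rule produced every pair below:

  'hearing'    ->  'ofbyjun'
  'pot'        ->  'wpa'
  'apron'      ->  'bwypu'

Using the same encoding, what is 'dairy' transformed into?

kbjyf

The shift depends on letter class: consonant h→o is +7, but vowel e→f is +1. The rule splits by letter class: vowels +1, consonants +7.
On dairy: d(cons)+7=k, a(vowel)+1=b, i(vowel)+1=j, r(cons)+7=y, y(cons)+7=f.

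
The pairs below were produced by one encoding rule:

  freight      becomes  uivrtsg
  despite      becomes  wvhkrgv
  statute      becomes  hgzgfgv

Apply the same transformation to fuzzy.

Each pair mirrors across the alphabet (f↔u, r↔i, e↔v): positions sum to 25. Letters are reflected about the middle of the alphabet (position → 25−position): Atbash.
For fuzzy: f↔u, u↔f, z↔a, z↔a, y↔b.

ufaab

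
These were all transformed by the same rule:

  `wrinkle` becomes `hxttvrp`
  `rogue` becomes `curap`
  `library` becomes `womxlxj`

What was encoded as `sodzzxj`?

history

Shifts by position in wrinkle: pos 0: w→h (+11), pos 1: r→x (+6), pos 2: i→t (+11), pos 3: n→t (+6) — repeating every 2. The shifts repeat in a cycle of length 2: positions 0,1,… shift by +11, +6, then the pattern repeats.
Undoing it on sodzzxj: s−11=h, o−6=i, d−11=s, z−6=t, z−11=o, x−6=r, j−11=y.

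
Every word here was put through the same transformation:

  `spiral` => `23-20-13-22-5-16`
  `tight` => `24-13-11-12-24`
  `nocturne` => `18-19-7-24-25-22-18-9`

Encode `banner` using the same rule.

s is letter #19 and maps to 23: an offset of 4. Letters become their 1-based position plus 4 (so a→5, b→6, …).
On banner: b=2→6, a=1→5, n=14→18, n=14→18, e=5→9, r=18→22.

6-5-18-18-9-22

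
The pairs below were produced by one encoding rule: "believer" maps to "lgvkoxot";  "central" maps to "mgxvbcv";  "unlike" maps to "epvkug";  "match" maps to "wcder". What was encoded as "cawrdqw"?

It's a Vigenère-style cipher with numeric key [10,2]: position i shifts by key[i mod 2].
Undoing it on cawrdqw: c−10=s, a−2=y, w−10=m, r−2=p, d−10=t, q−2=o, w−10=m.

symptom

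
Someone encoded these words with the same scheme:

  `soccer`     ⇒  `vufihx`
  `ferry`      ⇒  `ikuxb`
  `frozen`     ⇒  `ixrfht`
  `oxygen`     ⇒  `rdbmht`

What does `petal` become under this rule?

Shifts by position in soccer: pos 0: s→v (+3), pos 1: o→u (+6), pos 2: c→f (+3), pos 3: c→i (+6) — repeating every 2. A repeating key of period 2 is used — shifts +3, +6 over and over.
For petal: p+3=s, e+6=k, t+3=w, a+6=g, l+3=o.

skwgo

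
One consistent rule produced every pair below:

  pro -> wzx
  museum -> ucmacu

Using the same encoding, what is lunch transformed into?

pkvct

The output letters match the input read backwards, each shifted +8: pro reversed is orp. Two steps: reverse the string, then apply a Caesar shift of +8.
For lunch: reverse → hcnul; then shift: h+8=p, c+8=k, n+8=v, u+8=c, l+8=t.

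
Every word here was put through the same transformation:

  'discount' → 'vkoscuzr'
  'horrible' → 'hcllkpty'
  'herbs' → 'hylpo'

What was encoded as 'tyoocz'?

lesson

d(3)→v(21) and i(8)→k(10) fit y≡3x+12 (mod 26); the inverse of 3 mod 26 is 9. Each letter's alphabet position (a=0..z=25) is mapped through 3·x+12 mod 26 — an affine cipher.
Decoding tyoocz: t(19)→9·(19−12)≡11=l; y(24)→9·(24−12)≡4=e; o(14)→9·(14−12)≡18=s; o(14)→9·(14−12)≡18=s; c(2)→9·(2−12)≡14=o; z(25)→9·(25−12)≡13=n (all mod 26).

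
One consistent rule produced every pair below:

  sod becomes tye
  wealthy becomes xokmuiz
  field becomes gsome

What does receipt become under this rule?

The shift depends on letter class: consonant s→t is +1, but vowel o→y is +10. Vowels shift forward by 10 and consonants shift forward by 1.
On receipt: r(cons)+1=s, e(vowel)+10=o, c(cons)+1=d, e(vowel)+10=o, i(vowel)+10=s, p(cons)+1=q, t(cons)+1=u.

sodosqu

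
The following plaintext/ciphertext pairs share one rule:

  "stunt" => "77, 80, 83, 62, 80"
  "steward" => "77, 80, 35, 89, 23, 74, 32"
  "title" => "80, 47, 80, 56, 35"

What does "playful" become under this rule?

68, 56, 23, 95, 38, 83, 56

s(#19)→77 and t(#20)→80: differences scale by 3, so n = 3·pos + 20. With a=1..z=26, the number is 3·pos + 20.
Applying it to playful: p=16→68, l=12→56, a=1→23, y=25→95, f=6→38, u=21→83, l=12→56.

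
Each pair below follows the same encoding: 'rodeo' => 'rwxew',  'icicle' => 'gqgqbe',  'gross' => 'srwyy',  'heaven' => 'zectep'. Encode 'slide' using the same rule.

r(17)→r(17) and o(14)→w(22) fit y≡7x+2 (mod 26); the inverse of 7 mod 26 is 15. This is an affine cipher: with a=0,…,z=25, each position x becomes (7x+2) mod 26.
For slide: s(18)→7·18+2≡24=y; l(11)→7·11+2≡1=b; i(8)→7·8+2≡6=g; d(3)→7·3+2≡23=x; e(4)→7·4+2≡4=e (all mod 26).

ybgxe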